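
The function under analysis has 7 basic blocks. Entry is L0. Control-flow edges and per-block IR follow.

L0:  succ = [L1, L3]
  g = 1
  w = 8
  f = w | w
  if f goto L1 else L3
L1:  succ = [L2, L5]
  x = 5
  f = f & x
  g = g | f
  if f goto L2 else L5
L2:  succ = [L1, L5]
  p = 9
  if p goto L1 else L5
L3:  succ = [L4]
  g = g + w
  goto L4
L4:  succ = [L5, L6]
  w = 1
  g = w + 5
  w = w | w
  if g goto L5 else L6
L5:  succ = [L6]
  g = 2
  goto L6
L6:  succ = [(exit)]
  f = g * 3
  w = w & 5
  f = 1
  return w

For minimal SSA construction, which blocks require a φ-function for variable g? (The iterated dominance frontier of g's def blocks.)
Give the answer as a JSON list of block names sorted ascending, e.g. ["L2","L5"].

Answer: ["L1", "L5", "L6"]

Working:
idom tree: L1←L0 L2←L1 L3←L0 L4←L3 L5←L0 L6←L0
Join-block Dom:
  L1: preds {L0,L2}: {L0} ∩ {L0,L1,L2} = {L0}; idom=L0
  L5: preds {L1,L2,L4}: {L0,L1} ∩ {L0,L1,L2} ∩ {L0,L3,L4} = {L0}; idom=L0
  L6: preds {L4,L5}: {L0,L3,L4} ∩ {L0,L5} = {L0}; idom=L0

Frontier:
  L1←L0: walk · to L0
  L1←L2: walk L2→L1 to L0
  L5←L1: walk L1 to L0
  L5←L2: walk L2→L1 to L0
  L5←L4: walk L4→L3 to L0
  L6←L4: walk L4→L3 to L0
  L6←L5: walk L5 to L0
  L0: DF=∅
  L1: DF={L1,L5}
  L2: DF={L1,L5}
  L3: DF={L5,L6}
  L4: DF={L5,L6}
  L5: DF={L6}
  L6: DF=∅

φ for g: defs {L0,L1,L3,L4,L5}
  DF⁺ = {L1,L5,L6}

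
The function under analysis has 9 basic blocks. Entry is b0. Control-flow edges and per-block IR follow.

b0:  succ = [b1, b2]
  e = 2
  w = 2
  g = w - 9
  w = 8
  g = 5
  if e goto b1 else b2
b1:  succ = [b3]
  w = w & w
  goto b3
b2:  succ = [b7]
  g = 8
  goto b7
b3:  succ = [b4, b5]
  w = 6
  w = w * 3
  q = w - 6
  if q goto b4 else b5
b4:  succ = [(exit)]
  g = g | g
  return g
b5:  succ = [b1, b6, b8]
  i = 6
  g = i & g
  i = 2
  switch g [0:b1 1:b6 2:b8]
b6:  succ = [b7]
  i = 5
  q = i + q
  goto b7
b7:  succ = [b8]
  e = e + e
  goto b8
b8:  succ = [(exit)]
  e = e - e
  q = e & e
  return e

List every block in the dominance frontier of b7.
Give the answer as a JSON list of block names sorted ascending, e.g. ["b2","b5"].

idom tree: b1←b0 b2←b0 b3←b1 b4←b3 b5←b3 b6←b5 b7←b0 b8←b0
Dom at joins:
  b1: preds {b0,b5}: {b0} ∩ {b0,b1,b3,b5} = {b0}; idom=b0
  b7: preds {b2,b6}: {b0,b2} ∩ {b0,b1,b3,b5,b6} = {b0}; idom=b0
  b8: preds {b5,b7}: {b0,b1,b3,b5} ∩ {b0,b7} = {b0}; idom=b0

DF walk-up:
  b1←b0: walk · to b0
  b1←b5: walk b5→b3→b1 to b0
  b7←b2: walk b2 to b0
  b7←b6: walk b6→b5→b3→b1 to b0
  b8←b5: walk b5→b3→b1 to b0
  b8←b7: walk b7 to b0
  b0 → ∅
  b1 → {b1,b7,b8}
  b2 → {b7}
  b3 → {b1,b7,b8}
  b4 → ∅
  b5 → {b1,b7,b8}
  b6 → {b7}
  b7 → {b8}
  b8 → ∅

DF(b7) = ["b8"]

Answer: ["b8"]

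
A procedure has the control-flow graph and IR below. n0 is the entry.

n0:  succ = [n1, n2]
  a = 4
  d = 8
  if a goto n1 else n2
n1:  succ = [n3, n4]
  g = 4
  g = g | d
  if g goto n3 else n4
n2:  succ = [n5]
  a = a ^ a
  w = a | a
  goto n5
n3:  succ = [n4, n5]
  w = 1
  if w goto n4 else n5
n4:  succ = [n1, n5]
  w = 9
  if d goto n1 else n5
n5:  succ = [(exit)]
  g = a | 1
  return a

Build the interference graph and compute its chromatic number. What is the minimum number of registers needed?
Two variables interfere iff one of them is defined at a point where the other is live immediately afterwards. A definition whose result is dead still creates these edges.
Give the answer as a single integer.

Answer: 3

Working:
Per-block:
  n0 def {a,d} use ∅
  n1 def {g} use {d}
  n2 def {a,w} use {a}
  n3 def {w} use ∅
  n4 def {w} use {d}
  n5 def {g} use {a}

Live sets:
  live n0: ∅→{a,d}
  live n1: {a,d}→{a,d}
  live n2: {a}→{a}
  live n3: {a,d}→{a,d}
  live n4: {a,d}→{a,d}
  live n5: {a}→∅

Interfere edges:
  a↔{d,g,w}
  d↔{a,g,w}
  g↔{a,d}
  w↔{a,d}

Colouring:
  {a,d,g} pairwise interfere (3-clique) ⇒ χ ≥ 3
  assign a→R0 d→R1 g→R2 w→R2 — no edge inside a register ⇒ χ ≤ 3
  χ = 3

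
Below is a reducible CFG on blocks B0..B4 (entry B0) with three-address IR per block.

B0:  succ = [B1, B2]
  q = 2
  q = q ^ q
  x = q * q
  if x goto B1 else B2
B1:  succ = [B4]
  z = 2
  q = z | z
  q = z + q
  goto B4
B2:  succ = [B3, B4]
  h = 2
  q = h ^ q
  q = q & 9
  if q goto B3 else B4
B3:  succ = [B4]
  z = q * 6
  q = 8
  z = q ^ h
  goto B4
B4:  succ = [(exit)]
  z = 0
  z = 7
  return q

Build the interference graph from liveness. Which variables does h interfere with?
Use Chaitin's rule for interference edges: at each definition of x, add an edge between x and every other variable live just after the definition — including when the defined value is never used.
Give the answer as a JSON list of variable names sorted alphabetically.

Answer: ["q", "z"]

Working:
Per-block:
  B0 def {q,x} use ∅
  B1 def {q,z} use ∅
  B2 def {h,q} use {q}
  B3 def {q,z} use {h,q}
  B4 def {z} use {q}

Liveness:
  live B0: ∅→{q}
  live B1: ∅→{q}
  live B2: {q}→{h,q}
  live B3: {h,q}→{q}
  live B4: {q}→∅

Interference:
  h↔{q,z}
  q↔{h,x,z}
  x↔{q}
  z↔{h,q}

N(h) = ["q", "z"]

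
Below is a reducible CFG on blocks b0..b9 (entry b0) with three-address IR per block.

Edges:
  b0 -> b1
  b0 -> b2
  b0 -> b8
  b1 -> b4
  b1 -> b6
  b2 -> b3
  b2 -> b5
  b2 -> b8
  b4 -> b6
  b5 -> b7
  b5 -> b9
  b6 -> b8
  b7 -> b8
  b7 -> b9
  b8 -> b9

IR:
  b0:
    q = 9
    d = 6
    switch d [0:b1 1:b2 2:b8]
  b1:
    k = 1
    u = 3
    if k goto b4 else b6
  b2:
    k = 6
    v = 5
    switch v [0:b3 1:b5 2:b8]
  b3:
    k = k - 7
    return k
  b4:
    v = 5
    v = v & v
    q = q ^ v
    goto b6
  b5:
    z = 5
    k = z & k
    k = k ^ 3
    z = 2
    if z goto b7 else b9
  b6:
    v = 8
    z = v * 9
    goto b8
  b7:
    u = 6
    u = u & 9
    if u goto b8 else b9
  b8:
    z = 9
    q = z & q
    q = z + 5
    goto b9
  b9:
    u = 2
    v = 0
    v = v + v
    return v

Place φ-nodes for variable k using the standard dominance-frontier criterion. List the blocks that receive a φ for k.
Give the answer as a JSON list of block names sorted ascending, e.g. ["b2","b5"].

idom tree: b1←b0 b2←b0 b3←b2 b4←b1 b5←b2 b6←b1 b7←b5 b8←b0 b9←b0
Join-block Dom:
  b6: preds {b1,b4}: {b0,b1} ∩ {b0,b1,b4} = {b0,b1}; idom=b1
  b8: preds {b0,b2,b6,b7}: {b0} ∩ {b0,b2} ∩ {b0,b1,b6} ∩ {b0,b2,b5,b7} = {b0}; idom=b0
  b9: preds {b5,b7,b8}: {b0,b2,b5} ∩ {b0,b2,b5,b7} ∩ {b0,b8} = {b0}; idom=b0

Frontier:
  join b6 pred b1: · stop@b1
  join b6 pred b4: b4 stop@b1
  join b8 pred b0: · stop@b0
  join b8 pred b2: b2 stop@b0
  join b8 pred b6: b6→b1 stop@b0
  join b8 pred b7: b7→b5→b2 stop@b0
  join b9 pred b5: b5→b2 stop@b0
  join b9 pred b7: b7→b5→b2 stop@b0
  join b9 pred b8: b8 stop@b0
  DF(b0)=∅
  DF(b1)={b8}
  DF(b2)={b8,b9}
  DF(b3)=∅
  DF(b4)={b6}
  DF(b5)={b8,b9}
  DF(b6)={b8}
  DF(b7)={b8,b9}
  DF(b8)={b9}
  DF(b9)=∅

φ for k: defs {b1,b2,b3,b5}
  DF⁺ = {b8,b9}

Answer: ["b8", "b9"]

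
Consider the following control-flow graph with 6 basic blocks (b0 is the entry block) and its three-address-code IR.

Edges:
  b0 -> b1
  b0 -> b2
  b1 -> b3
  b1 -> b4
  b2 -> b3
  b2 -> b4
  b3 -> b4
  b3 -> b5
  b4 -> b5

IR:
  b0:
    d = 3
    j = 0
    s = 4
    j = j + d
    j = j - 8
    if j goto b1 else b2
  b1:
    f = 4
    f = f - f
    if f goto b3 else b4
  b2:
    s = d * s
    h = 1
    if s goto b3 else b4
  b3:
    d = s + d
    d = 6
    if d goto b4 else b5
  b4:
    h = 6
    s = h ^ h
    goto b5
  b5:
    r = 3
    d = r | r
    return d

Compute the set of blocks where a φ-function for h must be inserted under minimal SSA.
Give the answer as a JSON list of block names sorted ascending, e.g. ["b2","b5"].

Answer: ["b3", "b4", "b5"]

Analysis:
idom tree: b1←b0 b2←b0 b3←b0 b4←b0 b5←b0
Dom at joins:
  b3: preds {b1,b2}: {b0,b1} ∩ {b0,b2} = {b0}; idom=b0
  b4: preds {b1,b2,b3}: {b0,b1} ∩ {b0,b2} ∩ {b0,b3} = {b0}; idom=b0
  b5: preds {b3,b4}: {b0,b3} ∩ {b0,b4} = {b0}; idom=b0

DF derivation:
  join b3 pred b1: b1 stop@b0
  join b3 pred b2: b2 stop@b0
  join b4 pred b1: b1 stop@b0
  join b4 pred b2: b2 stop@b0
  join b4 pred b3: b3 stop@b0
  join b5 pred b3: b3 stop@b0
  join b5 pred b4: b4 stop@b0
  DF(b0)=∅
  DF(b1)={b3,b4}
  DF(b2)={b3,b4}
  DF(b3)={b4,b5}
  DF(b4)={b5}
  DF(b5)=∅

φ for h: defs {b2,b4}
  DF⁺ = {b3,b4,b5}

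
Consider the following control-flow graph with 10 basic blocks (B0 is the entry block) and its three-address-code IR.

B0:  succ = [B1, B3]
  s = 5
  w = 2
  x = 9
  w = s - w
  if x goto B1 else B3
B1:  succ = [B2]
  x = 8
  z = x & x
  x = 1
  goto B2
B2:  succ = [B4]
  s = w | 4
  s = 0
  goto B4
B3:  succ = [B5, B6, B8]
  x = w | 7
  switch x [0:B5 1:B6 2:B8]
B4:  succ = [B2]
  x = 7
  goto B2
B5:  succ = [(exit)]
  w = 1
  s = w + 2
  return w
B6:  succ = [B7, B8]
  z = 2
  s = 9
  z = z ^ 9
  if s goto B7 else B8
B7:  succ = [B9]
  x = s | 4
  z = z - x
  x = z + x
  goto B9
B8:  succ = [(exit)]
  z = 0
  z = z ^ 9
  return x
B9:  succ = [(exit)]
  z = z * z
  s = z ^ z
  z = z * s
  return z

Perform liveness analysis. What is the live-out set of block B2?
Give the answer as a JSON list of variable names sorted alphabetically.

Answer: ["w"]

Analysis:
def/use:
  B0 def {s,w,x} use ∅
  B1 def {x,z} use ∅
  B2 def {s} use {w}
  B3 def {x} use {w}
  B4 def {x} use ∅
  B5 def {s,w} use ∅
  B6 def {s,z} use ∅
  B7 def {x,z} use {s,z}
  B8 def {z} use {x}
  B9 def {s,z} use {z}

Liveness:
  B0 li=∅ lo={w}
  B1 li={w} lo={w}
  B2 li={w} lo={w}
  B3 li={w} lo={x}
  B4 li={w} lo={w}
  B5 li=∅ lo=∅
  B6 li={x} lo={s,x,z}
  B7 li={s,z} lo={z}
  B8 li={x} lo=∅
  B9 li={z} lo=∅

live-out(B2) = ["w"]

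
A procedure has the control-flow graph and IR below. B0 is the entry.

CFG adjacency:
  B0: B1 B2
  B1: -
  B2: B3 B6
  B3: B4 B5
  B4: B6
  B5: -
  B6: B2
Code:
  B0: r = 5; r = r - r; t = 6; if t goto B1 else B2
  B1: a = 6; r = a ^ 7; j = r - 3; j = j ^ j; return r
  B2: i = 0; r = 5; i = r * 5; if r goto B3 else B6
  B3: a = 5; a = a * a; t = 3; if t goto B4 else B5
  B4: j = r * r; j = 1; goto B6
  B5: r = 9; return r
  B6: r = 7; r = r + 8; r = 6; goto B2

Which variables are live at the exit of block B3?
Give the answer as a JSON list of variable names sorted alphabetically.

Block summaries:
  B0: def={r,t} ue=∅
  B1: def={a,j,r} ue=∅
  B2: def={i,r} ue=∅
  B3: def={a,t} ue=∅
  B4: def={j} ue={r}
  B5: def={r} ue=∅
  B6: def={r} ue=∅

Backward fixpoint:
  B0: in=∅ out=∅
  B1: in=∅ out=∅
  B2: in=∅ out={r}
  B3: in={r} out={r}
  B4: in={r} out=∅
  B5: in=∅ out=∅
  B6: in=∅ out=∅

live-out(B3) = ["r"]

Answer: ["r"]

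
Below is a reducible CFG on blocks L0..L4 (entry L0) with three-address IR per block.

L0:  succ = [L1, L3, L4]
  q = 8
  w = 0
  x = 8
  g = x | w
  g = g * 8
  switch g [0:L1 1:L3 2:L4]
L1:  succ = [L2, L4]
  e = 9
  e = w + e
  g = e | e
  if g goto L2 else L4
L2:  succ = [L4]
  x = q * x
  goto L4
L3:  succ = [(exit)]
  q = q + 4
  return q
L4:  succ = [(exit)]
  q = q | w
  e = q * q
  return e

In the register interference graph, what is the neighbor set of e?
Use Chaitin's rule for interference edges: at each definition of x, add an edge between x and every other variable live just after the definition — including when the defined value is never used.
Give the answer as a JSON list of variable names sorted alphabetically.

Per-block:
  L0: {g,q,w,x} / ∅
  L1: {e,g} / {w}
  L2: {x} / {q,x}
  L3: {q} / {q}
  L4: {e,q} / {q,w}

Live sets:
  L0 li=∅ lo={q,w,x}
  L1 li={q,w,x} lo={q,w,x}
  L2 li={q,w,x} lo={q,w}
  L3 li={q} lo=∅
  L4 li={q,w} lo=∅

Interference:
  e↔{q,w,x}
  g↔{q,w,x}
  q↔{e,g,w,x}
  w↔{e,g,q,x}
  x↔{e,g,q,w}

N(e) = ["q", "w", "x"]

Answer: ["q", "w", "x"]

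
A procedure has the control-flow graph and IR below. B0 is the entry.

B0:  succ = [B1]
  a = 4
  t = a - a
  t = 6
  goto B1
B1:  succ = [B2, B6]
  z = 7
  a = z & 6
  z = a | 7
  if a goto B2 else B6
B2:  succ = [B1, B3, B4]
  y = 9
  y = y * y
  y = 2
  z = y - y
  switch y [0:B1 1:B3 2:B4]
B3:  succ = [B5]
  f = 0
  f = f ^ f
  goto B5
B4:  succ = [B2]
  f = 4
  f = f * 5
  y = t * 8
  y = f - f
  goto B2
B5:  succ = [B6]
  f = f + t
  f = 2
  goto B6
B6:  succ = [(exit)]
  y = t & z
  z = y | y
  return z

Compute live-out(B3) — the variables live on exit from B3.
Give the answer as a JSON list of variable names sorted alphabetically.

Answer: ["f", "t", "z"]

Working:
Block summaries:
  B0: def={a,t} ue=∅
  B1: def={a,z} ue=∅
  B2: def={y,z} ue=∅
  B3: def={f} ue=∅
  B4: def={f,y} ue={t}
  B5: def={f} ue={f,t}
  B6: def={y,z} ue={t,z}

Backward fixpoint:
  B0: in=∅ out={t}
  B1: in={t} out={t,z}
  B2: in={t} out={t,z}
  B3: in={t,z} out={f,t,z}
  B4: in={t} out={t}
  B5: in={f,t,z} out={t,z}
  B6: in={t,z} out=∅

live-out(B3) = ["f", "t", "z"]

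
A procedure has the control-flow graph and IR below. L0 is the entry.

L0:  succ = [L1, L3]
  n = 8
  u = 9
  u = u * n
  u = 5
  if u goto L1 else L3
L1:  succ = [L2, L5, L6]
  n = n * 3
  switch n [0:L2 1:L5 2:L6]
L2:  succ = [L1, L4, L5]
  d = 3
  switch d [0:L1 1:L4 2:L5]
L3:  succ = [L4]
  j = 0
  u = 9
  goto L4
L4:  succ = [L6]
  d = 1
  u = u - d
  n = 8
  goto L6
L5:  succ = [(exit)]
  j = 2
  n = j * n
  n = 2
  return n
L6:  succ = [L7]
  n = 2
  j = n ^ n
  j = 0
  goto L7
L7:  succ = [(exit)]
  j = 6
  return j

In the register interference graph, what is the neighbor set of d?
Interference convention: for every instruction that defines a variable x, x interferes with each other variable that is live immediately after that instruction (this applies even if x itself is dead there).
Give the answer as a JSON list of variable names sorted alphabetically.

Answer: ["n", "u"]

Derivation:
def/use:
  L0: def={n,u} ue=∅
  L1: def={n} ue={n}
  L2: def={d} ue=∅
  L3: def={j,u} ue=∅
  L4: def={d,n,u} ue={u}
  L5: def={j,n} ue={n}
  L6: def={j,n} ue=∅
  L7: def={j} ue=∅

Live sets:
  live L0: ∅→{n,u}
  live L1: {n,u}→{n,u}
  live L2: {n,u}→{n,u}
  live L3: ∅→{u}
  live L4: {u}→∅
  live L5: {n}→∅
  live L6: ∅→∅
  live L7: ∅→∅

Interference:
  d↔{n,u}
  j↔{n}
  n↔{d,j,u}
  u↔{d,n}

N(d) = ["n", "u"]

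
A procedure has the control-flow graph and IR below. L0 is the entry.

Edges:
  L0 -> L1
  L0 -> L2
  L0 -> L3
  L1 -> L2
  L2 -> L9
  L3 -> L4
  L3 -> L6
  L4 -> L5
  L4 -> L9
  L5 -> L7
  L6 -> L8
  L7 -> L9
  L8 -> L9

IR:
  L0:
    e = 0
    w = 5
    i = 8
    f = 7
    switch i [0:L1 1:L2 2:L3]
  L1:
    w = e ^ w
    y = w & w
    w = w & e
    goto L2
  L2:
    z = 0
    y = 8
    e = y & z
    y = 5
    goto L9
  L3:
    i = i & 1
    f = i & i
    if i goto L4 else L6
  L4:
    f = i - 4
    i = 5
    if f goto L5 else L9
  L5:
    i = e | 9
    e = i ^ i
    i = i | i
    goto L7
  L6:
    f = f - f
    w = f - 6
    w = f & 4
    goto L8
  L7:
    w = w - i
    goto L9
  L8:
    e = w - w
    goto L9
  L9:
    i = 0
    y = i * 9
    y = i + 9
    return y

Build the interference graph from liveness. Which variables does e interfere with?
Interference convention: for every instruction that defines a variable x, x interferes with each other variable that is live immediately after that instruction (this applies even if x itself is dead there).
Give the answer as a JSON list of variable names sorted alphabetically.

def/use:
  L0: def={e,f,i,w} ue=∅
  L1: def={w,y} ue={e,w}
  L2: def={e,y,z} ue=∅
  L3: def={f,i} ue={i}
  L4: def={f,i} ue={i}
  L5: def={e,i} ue={e}
  L6: def={f,w} ue={f}
  L7: def={w} ue={i,w}
  L8: def={e} ue={w}
  L9: def={i,y} ue=∅

Backward fixpoint:
  L0 li=∅ lo={e,i,w}
  L1 li={e,w} lo=∅
  L2 li=∅ lo=∅
  L3 li={e,i,w} lo={e,f,i,w}
  L4 li={e,i,w} lo={e,w}
  L5 li={e,w} lo={i,w}
  L6 li={f} lo={w}
  L7 li={i,w} lo=∅
  L8 li={w} lo=∅
  L9 li=∅ lo=∅

Conflict graph:
  e — {f,i,w,y}
  f — {e,i,w}
  i — {e,f,w,y}
  w — {e,f,i,y}
  y — {e,i,w,z}
  z — {y}

N(e) = ["f", "i", "w", "y"]

Answer: ["f", "i", "w", "y"]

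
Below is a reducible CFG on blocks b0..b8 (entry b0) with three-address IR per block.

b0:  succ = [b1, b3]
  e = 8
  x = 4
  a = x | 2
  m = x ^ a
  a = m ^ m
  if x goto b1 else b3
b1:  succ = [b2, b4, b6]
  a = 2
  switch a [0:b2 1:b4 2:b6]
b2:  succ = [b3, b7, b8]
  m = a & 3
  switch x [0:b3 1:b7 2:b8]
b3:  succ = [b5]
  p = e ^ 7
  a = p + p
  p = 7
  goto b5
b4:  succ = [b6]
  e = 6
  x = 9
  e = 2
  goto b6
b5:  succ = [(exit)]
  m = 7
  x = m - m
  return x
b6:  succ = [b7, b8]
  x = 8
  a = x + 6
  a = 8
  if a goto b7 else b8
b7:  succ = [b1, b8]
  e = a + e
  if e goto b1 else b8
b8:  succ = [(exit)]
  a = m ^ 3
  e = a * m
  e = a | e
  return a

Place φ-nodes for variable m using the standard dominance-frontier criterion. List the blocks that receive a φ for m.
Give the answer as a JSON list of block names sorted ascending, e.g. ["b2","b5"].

idom tree: b1←b0 b2←b1 b3←b0 b4←b1 b5←b3 b6←b1 b7←b1 b8←b1
Dom at joins:
  b1: preds {b0,b7}: {b0} ∩ {b0,b1,b7} = {b0}; idom=b0
  b3: preds {b0,b2}: {b0} ∩ {b0,b1,b2} = {b0}; idom=b0
  b6: preds {b1,b4}: {b0,b1} ∩ {b0,b1,b4} = {b0,b1}; idom=b1
  b7: preds {b2,b6}: {b0,b1,b2} ∩ {b0,b1,b6} = {b0,b1}; idom=b1
  b8: preds {b2,b6,b7}: {b0,b1,b2} ∩ {b0,b1,b6} ∩ {b0,b1,b7} = {b0,b1}; idom=b1

DF walk-up:
  join b1 pred b0: · stop@b0
  join b1 pred b7: b7→b1 stop@b0
  join b3 pred b0: · stop@b0
  join b3 pred b2: b2→b1 stop@b0
  join b6 pred b1: · stop@b1
  join b6 pred b4: b4 stop@b1
  join b7 pred b2: b2 stop@b1
  join b7 pred b6: b6 stop@b1
  join b8 pred b2: b2 stop@b1
  join b8 pred b6: b6 stop@b1
  join b8 pred b7: b7 stop@b1
  b0 → ∅
  b1 → {b1,b3}
  b2 → {b3,b7,b8}
  b3 → ∅
  b4 → {b6}
  b5 → ∅
  b6 → {b7,b8}
  b7 → {b1,b8}
  b8 → ∅

φ for m: defs {b0,b2,b5}
  DF⁺ = {b1,b3,b7,b8}

Answer: ["b1", "b3", "b7", "b8"]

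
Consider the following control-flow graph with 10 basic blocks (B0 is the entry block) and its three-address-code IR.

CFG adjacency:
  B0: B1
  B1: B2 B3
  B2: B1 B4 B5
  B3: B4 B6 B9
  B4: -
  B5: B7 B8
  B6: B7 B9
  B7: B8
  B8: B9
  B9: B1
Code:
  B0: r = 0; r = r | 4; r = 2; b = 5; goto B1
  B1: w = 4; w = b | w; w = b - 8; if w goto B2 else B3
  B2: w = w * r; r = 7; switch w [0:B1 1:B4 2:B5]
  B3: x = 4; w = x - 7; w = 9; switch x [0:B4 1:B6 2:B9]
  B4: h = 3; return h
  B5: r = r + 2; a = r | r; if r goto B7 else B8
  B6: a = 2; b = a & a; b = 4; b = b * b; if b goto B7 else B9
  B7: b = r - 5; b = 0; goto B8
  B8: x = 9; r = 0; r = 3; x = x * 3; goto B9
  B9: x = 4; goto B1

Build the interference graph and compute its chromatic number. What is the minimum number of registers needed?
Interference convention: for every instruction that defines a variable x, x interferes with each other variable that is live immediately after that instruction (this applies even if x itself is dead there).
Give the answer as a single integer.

def/use:
  B0 def {b,r} use ∅
  B1 def {w} use {b}
  B2 def {r,w} use {r,w}
  B3 def {w,x} use ∅
  B4 def {h} use ∅
  B5 def {a,r} use {r}
  B6 def {a,b} use ∅
  B7 def {b} use {r}
  B8 def {r,x} use ∅
  B9 def {x} use ∅

Liveness:
  B0: in=∅ out={b,r}
  B1: in={b,r} out={b,r,w}
  B2: in={b,r,w} out={b,r}
  B3: in={b,r} out={b,r}
  B4: in=∅ out=∅
  B5: in={b,r} out={b,r}
  B6: in={r} out={b,r}
  B7: in={r} out={b}
  B8: in={b} out={b,r}
  B9: in={b,r} out={b,r}

Interfere edges:
  a: {b,r}
  b: {a,r,w,x}
  h: ∅
  r: {a,b,w,x}
  w: {b,r,x}
  x: {b,r,w}

Chromatic number:
  clique {b,r,w,x} ⇒ need ≥ 4
  assign a→R2 b→R0 h→R0 r→R1 w→R2 x→R3 — no edge inside a register ⇒ χ ≤ 4
  χ = 4

Answer: 4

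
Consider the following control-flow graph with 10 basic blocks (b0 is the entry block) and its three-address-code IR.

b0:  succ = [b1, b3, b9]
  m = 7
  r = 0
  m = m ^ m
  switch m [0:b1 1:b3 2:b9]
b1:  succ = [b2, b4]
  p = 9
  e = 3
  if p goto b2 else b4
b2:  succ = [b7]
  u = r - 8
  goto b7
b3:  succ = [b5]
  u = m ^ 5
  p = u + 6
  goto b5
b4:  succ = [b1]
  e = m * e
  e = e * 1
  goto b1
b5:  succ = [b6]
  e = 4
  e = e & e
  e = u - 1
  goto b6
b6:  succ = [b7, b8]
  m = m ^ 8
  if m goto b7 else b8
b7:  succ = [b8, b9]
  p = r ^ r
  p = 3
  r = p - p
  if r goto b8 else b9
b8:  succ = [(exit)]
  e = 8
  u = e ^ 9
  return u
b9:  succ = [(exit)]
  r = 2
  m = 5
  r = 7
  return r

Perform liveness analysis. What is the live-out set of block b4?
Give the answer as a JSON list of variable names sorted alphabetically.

Answer: ["m", "r"]

Analysis:
Block summaries:
  b0: {m,r} / ∅
  b1: {e,p} / ∅
  b2: {u} / {r}
  b3: {p,u} / {m}
  b4: {e} / {e,m}
  b5: {e} / {u}
  b6: {m} / {m}
  b7: {p,r} / {r}
  b8: {e,u} / ∅
  b9: {m,r} / ∅

Live sets:
  b0 li=∅ lo={m,r}
  b1 li={m,r} lo={e,m,r}
  b2 li={r} lo={r}
  b3 li={m,r} lo={m,r,u}
  b4 li={e,m,r} lo={m,r}
  b5 li={m,r,u} lo={m,r}
  b6 li={m,r} lo={r}
  b7 li={r} lo=∅
  b8 li=∅ lo=∅
  b9 li=∅ lo=∅

live-out(b4) = ["m", "r"]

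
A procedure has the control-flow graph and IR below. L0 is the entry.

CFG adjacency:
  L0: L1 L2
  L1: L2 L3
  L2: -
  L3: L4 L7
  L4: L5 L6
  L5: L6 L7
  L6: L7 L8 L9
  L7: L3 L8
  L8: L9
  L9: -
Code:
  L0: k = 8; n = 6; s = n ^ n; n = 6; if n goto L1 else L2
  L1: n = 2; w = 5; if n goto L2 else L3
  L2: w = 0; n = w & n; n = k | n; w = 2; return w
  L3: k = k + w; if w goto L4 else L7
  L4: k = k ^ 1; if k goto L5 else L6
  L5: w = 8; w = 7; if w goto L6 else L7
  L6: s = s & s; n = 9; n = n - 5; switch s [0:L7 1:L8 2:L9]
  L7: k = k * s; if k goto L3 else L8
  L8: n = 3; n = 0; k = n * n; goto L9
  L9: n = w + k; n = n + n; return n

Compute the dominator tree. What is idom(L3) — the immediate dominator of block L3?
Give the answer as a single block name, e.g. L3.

Answer: L1

Working:
idom tree: L1←L0 L2←L0 L3←L1 L4←L3 L5←L4 L6←L4 L7←L3 L8←L3 L9←L3
Join-block Dom:
  L2: preds {L0,L1}: {L0} ∩ {L0,L1} = {L0}; idom=L0
  L3: preds {L1,L7}: {L0,L1} ∩ {L0,L1,L3,L7} = {L0,L1}; idom=L1
  L6: preds {L4,L5}: {L0,L1,L3,L4} ∩ {L0,L1,L3,L4,L5} = {L0,L1,L3,L4}; idom=L4
  L7: preds {L3,L5,L6}: {L0,L1,L3} ∩ {L0,L1,L3,L4,L5} ∩ {L0,L1,L3,L4,L6} = {L0,L1,L3}; idom=L3
  L8: preds {L6,L7}: {L0,L1,L3,L4,L6} ∩ {L0,L1,L3,L7} = {L0,L1,L3}; idom=L3
  L9: preds {L6,L8}: {L0,L1,L3,L4,L6} ∩ {L0,L1,L3,L8} = {L0,L1,L3}; idom=L3

idom(L3) = L1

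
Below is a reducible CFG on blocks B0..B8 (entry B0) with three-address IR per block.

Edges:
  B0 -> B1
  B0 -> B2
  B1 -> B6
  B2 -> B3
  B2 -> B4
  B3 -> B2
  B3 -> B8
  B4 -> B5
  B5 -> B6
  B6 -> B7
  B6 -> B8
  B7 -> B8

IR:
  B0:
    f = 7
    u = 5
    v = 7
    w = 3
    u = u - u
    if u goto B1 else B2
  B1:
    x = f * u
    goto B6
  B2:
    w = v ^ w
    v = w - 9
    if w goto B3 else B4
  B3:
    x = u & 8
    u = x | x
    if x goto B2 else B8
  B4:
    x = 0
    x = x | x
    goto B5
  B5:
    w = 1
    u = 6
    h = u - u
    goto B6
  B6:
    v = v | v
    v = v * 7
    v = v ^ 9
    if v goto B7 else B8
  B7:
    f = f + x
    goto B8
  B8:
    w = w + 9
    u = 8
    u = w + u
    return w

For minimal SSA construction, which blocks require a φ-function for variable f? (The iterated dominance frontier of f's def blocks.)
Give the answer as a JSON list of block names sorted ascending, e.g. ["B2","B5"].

Answer: ["B8"]

Analysis:
idom tree: B1←B0 B2←B0 B3←B2 B4←B2 B5←B4 B6←B0 B7←B6 B8←B0
Dom∩ at merges:
  B2: preds {B0,B3}: {B0} ∩ {B0,B2,B3} = {B0}; idom=B0
  B6: preds {B1,B5}: {B0,B1} ∩ {B0,B2,B4,B5} = {B0}; idom=B0
  B8: preds {B3,B6,B7}: {B0,B2,B3} ∩ {B0,B6} ∩ {B0,B6,B7} = {B0}; idom=B0

DF derivation:
  join B2 pred B0: · stop@B0
  join B2 pred B3: B3→B2 stop@B0
  join B6 pred B1: B1 stop@B0
  join B6 pred B5: B5→B4→B2 stop@B0
  join B8 pred B3: B3→B2 stop@B0
  join B8 pred B6: B6 stop@B0
  join B8 pred B7: B7→B6 stop@B0
  B0: DF=∅
  B1: DF={B6}
  B2: DF={B2,B6,B8}
  B3: DF={B2,B8}
  B4: DF={B6}
  B5: DF={B6}
  B6: DF={B8}
  B7: DF={B8}
  B8: DF=∅

φ for f: defs {B0,B7}
  DF⁺ = {B8}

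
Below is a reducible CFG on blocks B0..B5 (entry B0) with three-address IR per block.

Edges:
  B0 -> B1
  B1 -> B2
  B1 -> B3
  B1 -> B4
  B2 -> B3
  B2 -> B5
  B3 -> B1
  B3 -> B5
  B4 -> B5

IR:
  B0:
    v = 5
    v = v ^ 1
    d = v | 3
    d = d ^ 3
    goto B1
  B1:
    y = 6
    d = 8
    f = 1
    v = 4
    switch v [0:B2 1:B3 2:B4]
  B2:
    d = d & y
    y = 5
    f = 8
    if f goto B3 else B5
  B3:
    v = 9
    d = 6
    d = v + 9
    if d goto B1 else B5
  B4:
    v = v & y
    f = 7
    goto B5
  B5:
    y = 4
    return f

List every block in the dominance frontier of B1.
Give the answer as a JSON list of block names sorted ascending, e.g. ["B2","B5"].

idom tree: B1←B0 B2←B1 B3←B1 B4←B1 B5←B1
Dom∩ at merges:
  B1: preds {B0,B3}: {B0} ∩ {B0,B1,B3} = {B0}; idom=B0
  B3: preds {B1,B2}: {B0,B1} ∩ {B0,B1,B2} = {B0,B1}; idom=B1
  B5: preds {B2,B3,B4}: {B0,B1,B2} ∩ {B0,B1,B3} ∩ {B0,B1,B4} = {B0,B1}; idom=B1

Frontier:
  B1←B0: walk · to B0
  B1←B3: walk B3→B1 to B0
  B3←B1: walk · to B1
  B3←B2: walk B2 to B1
  B5←B2: walk B2 to B1
  B5←B3: walk B3 to B1
  B5←B4: walk B4 to B1
  DF(B0)=∅
  DF(B1)={B1}
  DF(B2)={B3,B5}
  DF(B3)={B1,B5}
  DF(B4)={B5}
  DF(B5)=∅

DF(B1) = ["B1"]

Answer: ["B1"]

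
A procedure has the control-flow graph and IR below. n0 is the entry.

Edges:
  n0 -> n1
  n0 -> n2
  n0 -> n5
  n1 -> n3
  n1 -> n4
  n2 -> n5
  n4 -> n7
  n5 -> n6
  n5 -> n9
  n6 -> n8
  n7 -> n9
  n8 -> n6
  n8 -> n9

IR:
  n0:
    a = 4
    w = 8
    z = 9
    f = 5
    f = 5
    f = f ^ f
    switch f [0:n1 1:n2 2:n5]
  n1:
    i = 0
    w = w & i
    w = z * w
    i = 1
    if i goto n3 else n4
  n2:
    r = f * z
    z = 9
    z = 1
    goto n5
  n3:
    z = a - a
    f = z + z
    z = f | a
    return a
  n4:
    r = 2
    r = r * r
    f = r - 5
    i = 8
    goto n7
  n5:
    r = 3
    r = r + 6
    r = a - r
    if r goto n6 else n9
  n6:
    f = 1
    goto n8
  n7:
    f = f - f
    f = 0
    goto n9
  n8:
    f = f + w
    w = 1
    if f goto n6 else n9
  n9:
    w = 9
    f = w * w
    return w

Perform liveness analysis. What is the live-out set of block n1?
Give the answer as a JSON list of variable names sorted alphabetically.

Answer: ["a"]

Working:
Block summaries:
  n0 def {a,f,w,z} use ∅
  n1 def {i,w} use {w,z}
  n2 def {r,z} use {f,z}
  n3 def {f,z} use {a}
  n4 def {f,i,r} use ∅
  n5 def {r} use {a}
  n6 def {f} use ∅
  n7 def {f} use {f}
  n8 def {f,w} use {f,w}
  n9 def {f,w} use ∅

Liveness:
  live n0: ∅→{a,f,w,z}
  live n1: {a,w,z}→{a}
  live n2: {a,f,w,z}→{a,w}
  live n3: {a}→∅
  live n4: ∅→{f}
  live n5: {a,w}→{w}
  live n6: {w}→{f,w}
  live n7: {f}→∅
  live n8: {f,w}→{w}
  live n9: ∅→∅

live-out(n1) = ["a"]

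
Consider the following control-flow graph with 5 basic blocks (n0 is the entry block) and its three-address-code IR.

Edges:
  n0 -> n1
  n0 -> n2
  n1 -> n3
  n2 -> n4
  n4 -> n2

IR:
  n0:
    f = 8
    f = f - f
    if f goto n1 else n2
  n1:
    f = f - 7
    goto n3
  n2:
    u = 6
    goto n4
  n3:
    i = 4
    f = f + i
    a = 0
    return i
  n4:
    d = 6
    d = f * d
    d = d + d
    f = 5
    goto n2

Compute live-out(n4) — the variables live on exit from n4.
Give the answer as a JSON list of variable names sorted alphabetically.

Answer: ["f"]

Derivation:
Per-block:
  n0: def={f} ue=∅
  n1: def={f} ue={f}
  n2: def={u} ue=∅
  n3: def={a,f,i} ue={f}
  n4: def={d,f} ue={f}

Live sets:
  live n0: ∅→{f}
  live n1: {f}→{f}
  live n2: {f}→{f}
  live n3: {f}→∅
  live n4: {f}→{f}

live-out(n4) = ["f"]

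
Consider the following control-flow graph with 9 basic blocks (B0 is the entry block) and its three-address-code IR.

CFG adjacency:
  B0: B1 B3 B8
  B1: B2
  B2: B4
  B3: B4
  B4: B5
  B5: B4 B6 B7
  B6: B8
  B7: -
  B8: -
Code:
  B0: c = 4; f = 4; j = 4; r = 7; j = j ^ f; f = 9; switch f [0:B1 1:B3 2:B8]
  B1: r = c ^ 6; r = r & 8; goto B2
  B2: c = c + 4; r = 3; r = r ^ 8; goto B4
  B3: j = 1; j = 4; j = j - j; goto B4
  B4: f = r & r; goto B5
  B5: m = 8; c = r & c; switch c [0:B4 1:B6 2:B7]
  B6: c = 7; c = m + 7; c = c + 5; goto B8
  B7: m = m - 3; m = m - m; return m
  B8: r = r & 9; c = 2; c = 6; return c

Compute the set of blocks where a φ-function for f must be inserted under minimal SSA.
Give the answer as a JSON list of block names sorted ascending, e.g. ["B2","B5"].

idom tree: B1←B0 B2←B1 B3←B0 B4←B0 B5←B4 B6←B5 B7←B5 B8←B0
Dom at joins:
  B4: preds {B2,B3,B5}: {B0,B1,B2} ∩ {B0,B3} ∩ {B0,B4,B5} = {B0}; idom=B0
  B8: preds {B0,B6}: {B0} ∩ {B0,B4,B5,B6} = {B0}; idom=B0

DF walk-up:
  join B4 pred B2: B2→B1 stop@B0
  join B4 pred B3: B3 stop@B0
  join B4 pred B5: B5→B4 stop@B0
  join B8 pred B0: · stop@B0
  join B8 pred B6: B6→B5→B4 stop@B0
  B0 → ∅
  B1 → {B4}
  B2 → {B4}
  B3 → {B4}
  B4 → {B4,B8}
  B5 → {B4,B8}
  B6 → {B8}
  B7 → ∅
  B8 → ∅

φ for f: defs {B0,B4}
  DF⁺ = {B4,B8}

Answer: ["B4", "B8"]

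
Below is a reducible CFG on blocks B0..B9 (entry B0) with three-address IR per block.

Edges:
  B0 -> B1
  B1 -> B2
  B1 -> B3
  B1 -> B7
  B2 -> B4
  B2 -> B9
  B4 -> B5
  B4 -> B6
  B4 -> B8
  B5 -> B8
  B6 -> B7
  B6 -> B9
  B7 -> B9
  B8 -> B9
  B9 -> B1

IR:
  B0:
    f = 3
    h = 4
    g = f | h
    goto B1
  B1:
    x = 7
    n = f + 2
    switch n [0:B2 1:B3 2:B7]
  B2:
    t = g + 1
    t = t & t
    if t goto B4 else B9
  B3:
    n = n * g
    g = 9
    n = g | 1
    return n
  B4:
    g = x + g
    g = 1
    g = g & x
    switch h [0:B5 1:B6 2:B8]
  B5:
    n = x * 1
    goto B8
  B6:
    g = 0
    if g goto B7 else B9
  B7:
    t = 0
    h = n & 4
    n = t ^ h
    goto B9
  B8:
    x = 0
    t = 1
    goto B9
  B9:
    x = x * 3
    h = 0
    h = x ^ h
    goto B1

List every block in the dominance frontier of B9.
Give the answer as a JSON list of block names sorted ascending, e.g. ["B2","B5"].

Answer: ["B1"]

Working:
idom tree: B1←B0 B2←B1 B3←B1 B4←B2 B5←B4 B6←B4 B7←B1 B8←B4 B9←B1
Dom at joins:
  B1: preds {B0,B9}: {B0} ∩ {B0,B1,B9} = {B0}; idom=B0
  B7: preds {B1,B6}: {B0,B1} ∩ {B0,B1,B2,B4,B6} = {B0,B1}; idom=B1
  B8: preds {B4,B5}: {B0,B1,B2,B4} ∩ {B0,B1,B2,B4,B5} = {B0,B1,B2,B4}; idom=B4
  B9: preds {B2,B6,B7,B8}: {B0,B1,B2} ∩ {B0,B1,B2,B4,B6} ∩ {B0,B1,B7} ∩ {B0,B1,B2,B4,B8} = {B0,B1}; idom=B1

Frontier:
  B1←B0: walk · to B0
  B1←B9: walk B9→B1 to B0
  B7←B1: walk · to B1
  B7←B6: walk B6→B4→B2 to B1
  B8←B4: walk · to B4
  B8←B5: walk B5 to B4
  B9←B2: walk B2 to B1
  B9←B6: walk B6→B4→B2 to B1
  B9←B7: walk B7 to B1
  B9←B8: walk B8→B4→B2 to B1
  DF(B0)=∅
  DF(B1)={B1}
  DF(B2)={B7,B9}
  DF(B3)=∅
  DF(B4)={B7,B9}
  DF(B5)={B8}
  DF(B6)={B7,B9}
  DF(B7)={B9}
  DF(B8)={B9}
  DF(B9)={B1}

DF(B9) = ["B1"]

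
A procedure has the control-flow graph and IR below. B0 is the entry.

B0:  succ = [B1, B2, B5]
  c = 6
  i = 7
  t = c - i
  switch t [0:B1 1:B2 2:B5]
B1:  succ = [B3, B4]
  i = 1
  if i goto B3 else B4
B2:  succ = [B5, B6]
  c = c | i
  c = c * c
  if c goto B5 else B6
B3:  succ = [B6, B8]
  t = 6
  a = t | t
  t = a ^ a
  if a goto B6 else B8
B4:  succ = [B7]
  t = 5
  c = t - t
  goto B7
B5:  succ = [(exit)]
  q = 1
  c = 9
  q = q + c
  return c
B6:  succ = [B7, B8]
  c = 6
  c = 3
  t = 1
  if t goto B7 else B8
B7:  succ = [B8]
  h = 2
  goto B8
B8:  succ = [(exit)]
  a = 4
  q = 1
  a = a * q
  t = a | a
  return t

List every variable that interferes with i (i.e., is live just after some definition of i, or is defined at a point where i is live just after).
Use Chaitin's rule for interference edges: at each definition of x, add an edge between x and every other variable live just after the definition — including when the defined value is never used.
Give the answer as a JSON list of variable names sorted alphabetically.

def/use:
  B0: {c,i,t} / ∅
  B1: {i} / ∅
  B2: {c} / {c,i}
  B3: {a,t} / ∅
  B4: {c,t} / ∅
  B5: {c,q} / ∅
  B6: {c,t} / ∅
  B7: {h} / ∅
  B8: {a,q,t} / ∅

Backward fixpoint:
  B0: in=∅ out={c,i}
  B1: in=∅ out=∅
  B2: in={c,i} out=∅
  B3: in=∅ out=∅
  B4: in=∅ out=∅
  B5: in=∅ out=∅
  B6: in=∅ out=∅
  B7: in=∅ out=∅
  B8: in=∅ out=∅

Conflict graph:
  a↔{q,t}
  c↔{i,q,t}
  h↔∅
  i↔{c,t}
  q↔{a,c}
  t↔{a,c,i}

N(i) = ["c", "t"]

Answer: ["c", "t"]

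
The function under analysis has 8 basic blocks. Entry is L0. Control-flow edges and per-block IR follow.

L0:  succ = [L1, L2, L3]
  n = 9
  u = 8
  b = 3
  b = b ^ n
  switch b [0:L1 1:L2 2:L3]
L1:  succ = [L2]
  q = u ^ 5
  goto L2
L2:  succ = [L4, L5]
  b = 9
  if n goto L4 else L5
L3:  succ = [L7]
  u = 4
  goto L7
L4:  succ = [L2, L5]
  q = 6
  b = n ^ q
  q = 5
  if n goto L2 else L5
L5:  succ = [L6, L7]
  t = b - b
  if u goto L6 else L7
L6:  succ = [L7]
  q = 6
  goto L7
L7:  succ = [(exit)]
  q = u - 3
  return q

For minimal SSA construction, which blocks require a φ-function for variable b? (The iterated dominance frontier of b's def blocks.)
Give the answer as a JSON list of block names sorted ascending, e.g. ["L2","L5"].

idom tree: L1←L0 L2←L0 L3←L0 L4←L2 L5←L2 L6←L5 L7←L0
Dom at joins:
  L2: preds {L0,L1,L4}: {L0} ∩ {L0,L1} ∩ {L0,L2,L4} = {L0}; idom=L0
  L5: preds {L2,L4}: {L0,L2} ∩ {L0,L2,L4} = {L0,L2}; idom=L2
  L7: preds {L3,L5,L6}: {L0,L3} ∩ {L0,L2,L5} ∩ {L0,L2,L5,L6} = {L0}; idom=L0

Frontier:
  L2←L0: walk · to L0
  L2←L1: walk L1 to L0
  L2←L4: walk L4→L2 to L0
  L5←L2: walk · to L2
  L5←L4: walk L4 to L2
  L7←L3: walk L3 to L0
  L7←L5: walk L5→L2 to L0
  L7←L6: walk L6→L5→L2 to L0
  L0 → ∅
  L1 → {L2}
  L2 → {L2,L7}
  L3 → {L7}
  L4 → {L2,L5}
  L5 → {L7}
  L6 → {L7}
  L7 → ∅

φ for b: defs {L0,L2,L4}
  DF⁺ = {L2,L5,L7}

Answer: ["L2", "L5", "L7"]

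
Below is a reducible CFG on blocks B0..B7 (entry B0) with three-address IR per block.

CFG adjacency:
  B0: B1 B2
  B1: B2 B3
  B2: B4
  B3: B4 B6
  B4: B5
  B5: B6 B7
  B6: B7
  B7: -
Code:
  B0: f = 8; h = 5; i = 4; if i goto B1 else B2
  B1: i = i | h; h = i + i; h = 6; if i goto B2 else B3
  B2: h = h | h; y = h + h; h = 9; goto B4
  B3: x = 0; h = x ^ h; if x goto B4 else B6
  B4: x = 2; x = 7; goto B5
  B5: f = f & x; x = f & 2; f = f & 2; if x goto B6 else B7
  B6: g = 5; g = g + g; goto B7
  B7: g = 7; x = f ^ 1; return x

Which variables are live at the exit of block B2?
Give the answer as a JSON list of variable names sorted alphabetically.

Answer: ["f"]

Analysis:
def/use:
  B0 def {f,h,i} use ∅
  B1 def {h,i} use {h,i}
  B2 def {h,y} use {h}
  B3 def {h,x} use {h}
  B4 def {x} use ∅
  B5 def {f,x} use {f,x}
  B6 def {g} use ∅
  B7 def {g,x} use {f}

Liveness:
  B0: in=∅ out={f,h,i}
  B1: in={f,h,i} out={f,h}
  B2: in={f,h} out={f}
  B3: in={f,h} out={f}
  B4: in={f} out={f,x}
  B5: in={f,x} out={f}
  B6: in={f} out={f}
  B7: in={f} out=∅

live-out(B2) = ["f"]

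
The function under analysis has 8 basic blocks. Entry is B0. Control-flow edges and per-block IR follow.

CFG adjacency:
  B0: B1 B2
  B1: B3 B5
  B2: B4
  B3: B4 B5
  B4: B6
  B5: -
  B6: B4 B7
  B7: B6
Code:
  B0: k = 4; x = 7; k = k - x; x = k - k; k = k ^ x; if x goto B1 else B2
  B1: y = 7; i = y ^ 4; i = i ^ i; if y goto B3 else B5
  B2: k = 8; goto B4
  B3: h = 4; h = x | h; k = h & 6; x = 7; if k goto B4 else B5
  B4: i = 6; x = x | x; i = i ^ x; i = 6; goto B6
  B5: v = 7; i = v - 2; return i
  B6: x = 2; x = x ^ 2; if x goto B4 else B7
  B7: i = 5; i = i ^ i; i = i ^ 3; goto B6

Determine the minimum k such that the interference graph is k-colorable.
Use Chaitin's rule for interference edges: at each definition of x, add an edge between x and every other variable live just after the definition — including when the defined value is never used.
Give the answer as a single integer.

Per-block:
  B0 def {k,x} use ∅
  B1 def {i,y} use ∅
  B2 def {k} use ∅
  B3 def {h,k,x} use {x}
  B4 def {i,x} use {x}
  B5 def {i,v} use ∅
  B6 def {x} use ∅
  B7 def {i} use ∅

Liveness:
  B0 li=∅ lo={x}
  B1 li={x} lo={x}
  B2 li={x} lo={x}
  B3 li={x} lo={x}
  B4 li={x} lo=∅
  B5 li=∅ lo=∅
  B6 li=∅ lo={x}
  B7 li=∅ lo=∅

Interference:
  h — {x}
  i — {x,y}
  k — {x}
  v — ∅
  x — {h,i,k,y}
  y — {i,x}

Colouring:
  clique {i,x,y} ⇒ need ≥ 3
  3-colouring: R0={v,x}  R1={h,i,k}  R2={y}
  χ = 3

Answer: 3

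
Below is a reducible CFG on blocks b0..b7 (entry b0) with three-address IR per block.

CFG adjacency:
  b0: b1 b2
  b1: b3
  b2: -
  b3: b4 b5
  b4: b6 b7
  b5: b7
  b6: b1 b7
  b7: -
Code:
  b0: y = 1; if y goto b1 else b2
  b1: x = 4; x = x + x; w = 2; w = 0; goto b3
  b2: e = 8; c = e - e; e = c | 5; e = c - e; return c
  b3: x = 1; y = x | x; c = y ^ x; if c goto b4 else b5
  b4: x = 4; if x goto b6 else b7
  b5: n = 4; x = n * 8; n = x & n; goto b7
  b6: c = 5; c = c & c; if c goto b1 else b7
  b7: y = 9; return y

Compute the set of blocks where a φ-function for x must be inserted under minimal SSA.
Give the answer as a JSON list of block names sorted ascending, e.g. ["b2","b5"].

idom tree: b1←b0 b2←b0 b3←b1 b4←b3 b5←b3 b6←b4 b7←b3
Dom at joins:
  b1: preds {b0,b6}: {b0} ∩ {b0,b1,b3,b4,b6} = {b0}; idom=b0
  b7: preds {b4,b5,b6}: {b0,b1,b3,b4} ∩ {b0,b1,b3,b5} ∩ {b0,b1,b3,b4,b6} = {b0,b1,b3}; idom=b3

DF derivation:
  join b1 pred b0: · stop@b0
  join b1 pred b6: b6→b4→b3→b1 stop@b0
  join b7 pred b4: b4 stop@b3
  join b7 pred b5: b5 stop@b3
  join b7 pred b6: b6→b4 stop@b3
  b0: DF=∅
  b1: DF={b1}
  b2: DF=∅
  b3: DF={b1}
  b4: DF={b1,b7}
  b5: DF={b7}
  b6: DF={b1,b7}
  b7: DF=∅

φ for x: defs {b1,b3,b4,b5}
  DF⁺ = {b1,b7}

Answer: ["b1", "b7"]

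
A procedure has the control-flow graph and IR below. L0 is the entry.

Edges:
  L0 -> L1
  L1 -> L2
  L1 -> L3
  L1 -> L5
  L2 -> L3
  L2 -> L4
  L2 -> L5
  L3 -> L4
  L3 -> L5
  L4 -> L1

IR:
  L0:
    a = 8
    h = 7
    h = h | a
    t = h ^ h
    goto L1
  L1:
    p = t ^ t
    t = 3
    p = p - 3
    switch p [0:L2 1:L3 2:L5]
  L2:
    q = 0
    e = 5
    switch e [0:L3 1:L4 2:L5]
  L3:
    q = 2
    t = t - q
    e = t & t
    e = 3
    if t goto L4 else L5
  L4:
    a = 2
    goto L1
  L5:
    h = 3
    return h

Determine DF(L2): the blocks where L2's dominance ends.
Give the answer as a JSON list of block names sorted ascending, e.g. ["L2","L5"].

Answer: ["L3", "L4", "L5"]

Analysis:
idom tree: L1←L0 L2←L1 L3←L1 L4←L1 L5←L1
Dom at joins:
  L1: preds {L0,L4}: {L0} ∩ {L0,L1,L4} = {L0}; idom=L0
  L3: preds {L1,L2}: {L0,L1} ∩ {L0,L1,L2} = {L0,L1}; idom=L1
  L4: preds {L2,L3}: {L0,L1,L2} ∩ {L0,L1,L3} = {L0,L1}; idom=L1
  L5: preds {L1,L2,L3}: {L0,L1} ∩ {L0,L1,L2} ∩ {L0,L1,L3} = {L0,L1}; idom=L1

DF derivation:
  join L1 pred L0: · stop@L0
  join L1 pred L4: L4→L1 stop@L0
  join L3 pred L1: · stop@L1
  join L3 pred L2: L2 stop@L1
  join L4 pred L2: L2 stop@L1
  join L4 pred L3: L3 stop@L1
  join L5 pred L1: · stop@L1
  join L5 pred L2: L2 stop@L1
  join L5 pred L3: L3 stop@L1
  L0 → ∅
  L1 → {L1}
  L2 → {L3,L4,L5}
  L3 → {L4,L5}
  L4 → {L1}
  L5 → ∅

DF(L2) = ["L3", "L4", "L5"]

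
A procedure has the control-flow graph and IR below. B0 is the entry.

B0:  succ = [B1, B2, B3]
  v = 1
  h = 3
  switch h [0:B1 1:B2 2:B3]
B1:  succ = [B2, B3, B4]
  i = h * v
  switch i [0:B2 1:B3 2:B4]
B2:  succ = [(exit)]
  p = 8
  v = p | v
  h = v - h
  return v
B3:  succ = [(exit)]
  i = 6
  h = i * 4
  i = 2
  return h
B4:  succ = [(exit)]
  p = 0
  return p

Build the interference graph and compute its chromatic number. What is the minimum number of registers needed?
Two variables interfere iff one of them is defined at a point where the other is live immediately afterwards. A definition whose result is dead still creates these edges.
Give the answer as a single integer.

Per-block:
  B0 def {h,v} use ∅
  B1 def {i} use {h,v}
  B2 def {h,p,v} use {h,v}
  B3 def {h,i} use ∅
  B4 def {p} use ∅

Live sets:
  B0 li=∅ lo={h,v}
  B1 li={h,v} lo={h,v}
  B2 li={h,v} lo=∅
  B3 li=∅ lo=∅
  B4 li=∅ lo=∅

Interfere edges:
  h: {i,p,v}
  i: {h,v}
  p: {h,v}
  v: {h,i,p}

Colouring:
  clique {h,i,v} ⇒ need ≥ 3
  3-colouring: r0={h}  r1={v}  r2={i,p}
  χ = 3

Answer: 3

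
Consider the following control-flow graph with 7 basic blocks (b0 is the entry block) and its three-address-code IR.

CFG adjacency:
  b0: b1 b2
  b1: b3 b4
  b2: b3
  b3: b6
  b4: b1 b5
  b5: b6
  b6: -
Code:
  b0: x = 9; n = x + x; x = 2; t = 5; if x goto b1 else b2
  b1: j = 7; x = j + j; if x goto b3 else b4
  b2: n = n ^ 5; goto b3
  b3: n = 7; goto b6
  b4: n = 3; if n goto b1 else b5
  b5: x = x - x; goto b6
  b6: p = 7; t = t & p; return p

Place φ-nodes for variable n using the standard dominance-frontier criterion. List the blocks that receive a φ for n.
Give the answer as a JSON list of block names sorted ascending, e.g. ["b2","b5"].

idom tree: b1←b0 b2←b0 b3←b0 b4←b1 b5←b4 b6←b0
Dom∩ at merges:
  b1: preds {b0,b4}: {b0} ∩ {b0,b1,b4} = {b0}; idom=b0
  b3: preds {b1,b2}: {b0,b1} ∩ {b0,b2} = {b0}; idom=b0
  b6: preds {b3,b5}: {b0,b3} ∩ {b0,b1,b4,b5} = {b0}; idom=b0

DF walk-up:
  b1←b0: walk · to b0
  b1←b4: walk b4→b1 to b0
  b3←b1: walk b1 to b0
  b3←b2: walk b2 to b0
  b6←b3: walk b3 to b0
  b6←b5: walk b5→b4→b1 to b0
  DF(b0)=∅
  DF(b1)={b1,b3,b6}
  DF(b2)={b3}
  DF(b3)={b6}
  DF(b4)={b1,b6}
  DF(b5)={b6}
  DF(b6)=∅

φ for n: defs {b0,b2,b3,b4}
  DF⁺ = {b1,b3,b6}

Answer: ["b1", "b3", "b6"]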